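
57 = 57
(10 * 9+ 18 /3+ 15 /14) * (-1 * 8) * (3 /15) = -5436 /35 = -155.31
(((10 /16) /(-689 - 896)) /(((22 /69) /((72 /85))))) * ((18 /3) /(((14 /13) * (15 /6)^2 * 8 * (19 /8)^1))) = -48438 /985513375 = -0.00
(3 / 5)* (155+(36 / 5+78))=3603 / 25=144.12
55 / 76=0.72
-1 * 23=-23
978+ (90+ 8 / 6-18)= 3154 / 3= 1051.33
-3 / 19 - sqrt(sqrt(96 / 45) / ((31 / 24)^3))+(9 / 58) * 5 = -96 * 10^(3 / 4) * 3^(1 / 4) * sqrt(31) / 4805+681 / 1102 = -0.21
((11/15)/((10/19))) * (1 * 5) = 209/30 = 6.97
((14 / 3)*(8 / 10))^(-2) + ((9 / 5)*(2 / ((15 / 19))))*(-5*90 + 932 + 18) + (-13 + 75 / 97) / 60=2279.87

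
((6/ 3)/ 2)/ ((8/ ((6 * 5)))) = 15/ 4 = 3.75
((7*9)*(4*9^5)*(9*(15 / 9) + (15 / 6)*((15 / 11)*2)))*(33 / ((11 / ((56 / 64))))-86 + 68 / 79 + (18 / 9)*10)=-17637230073960 / 869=-20296006989.60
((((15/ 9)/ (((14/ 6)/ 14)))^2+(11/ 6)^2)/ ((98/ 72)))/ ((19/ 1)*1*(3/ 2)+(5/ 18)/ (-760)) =10180656/ 3820775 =2.66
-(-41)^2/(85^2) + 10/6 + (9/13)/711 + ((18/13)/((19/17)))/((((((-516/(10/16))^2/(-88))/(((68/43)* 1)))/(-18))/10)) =1.48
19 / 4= 4.75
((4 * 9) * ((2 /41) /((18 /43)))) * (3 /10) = 258 /205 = 1.26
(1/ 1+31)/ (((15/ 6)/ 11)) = 704/ 5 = 140.80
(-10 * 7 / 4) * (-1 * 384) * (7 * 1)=47040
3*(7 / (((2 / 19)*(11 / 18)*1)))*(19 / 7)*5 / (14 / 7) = 48735 / 22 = 2215.23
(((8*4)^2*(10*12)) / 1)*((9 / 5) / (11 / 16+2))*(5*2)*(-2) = -70778880 / 43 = -1646020.47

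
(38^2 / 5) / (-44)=-361 / 55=-6.56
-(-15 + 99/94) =1311/94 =13.95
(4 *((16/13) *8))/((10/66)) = 16896/65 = 259.94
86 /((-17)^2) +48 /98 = 11150 /14161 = 0.79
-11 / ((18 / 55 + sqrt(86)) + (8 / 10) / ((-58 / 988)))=27984275 * sqrt(86) / 231247646 + 186099815 / 115623823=2.73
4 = 4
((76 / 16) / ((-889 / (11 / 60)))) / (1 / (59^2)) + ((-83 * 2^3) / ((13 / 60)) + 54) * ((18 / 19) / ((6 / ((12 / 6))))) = -50282601743 / 52699920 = -954.13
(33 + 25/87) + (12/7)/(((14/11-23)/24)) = 31.39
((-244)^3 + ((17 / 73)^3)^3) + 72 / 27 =-2565644000571787529072581 / 176614760124803739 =-14526781.33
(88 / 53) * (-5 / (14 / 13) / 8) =-715 / 742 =-0.96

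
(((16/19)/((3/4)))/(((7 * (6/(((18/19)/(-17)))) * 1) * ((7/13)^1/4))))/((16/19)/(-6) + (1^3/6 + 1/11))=-73216/775523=-0.09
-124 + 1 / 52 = -6447 / 52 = -123.98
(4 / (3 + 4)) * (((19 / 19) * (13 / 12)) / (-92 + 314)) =13 / 4662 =0.00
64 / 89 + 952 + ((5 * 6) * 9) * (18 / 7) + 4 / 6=3079498 / 1869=1647.67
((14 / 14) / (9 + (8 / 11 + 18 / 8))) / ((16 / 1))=11 / 2108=0.01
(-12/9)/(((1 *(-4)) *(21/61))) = 61/63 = 0.97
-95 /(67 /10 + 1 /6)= -1425 /103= -13.83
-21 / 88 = -0.24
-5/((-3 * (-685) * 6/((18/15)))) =-1/2055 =-0.00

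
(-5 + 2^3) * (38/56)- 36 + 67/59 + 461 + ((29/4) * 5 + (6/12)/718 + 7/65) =17907350361/38549420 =464.53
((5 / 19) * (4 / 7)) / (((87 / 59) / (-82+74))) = -9440 / 11571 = -0.82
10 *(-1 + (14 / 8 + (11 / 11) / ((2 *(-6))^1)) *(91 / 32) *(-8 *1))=-2335 / 6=-389.17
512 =512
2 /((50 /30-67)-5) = -6 /211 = -0.03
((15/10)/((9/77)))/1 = 77/6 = 12.83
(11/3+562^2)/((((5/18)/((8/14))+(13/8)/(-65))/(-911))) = -51792700380/83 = -624008438.31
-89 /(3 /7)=-623 /3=-207.67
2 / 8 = 1 / 4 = 0.25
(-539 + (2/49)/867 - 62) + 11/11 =-25489798/42483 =-600.00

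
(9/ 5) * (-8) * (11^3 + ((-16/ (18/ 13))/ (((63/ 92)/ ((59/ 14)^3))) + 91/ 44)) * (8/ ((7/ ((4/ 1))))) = -38362787776/ 8319465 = -4611.21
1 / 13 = 0.08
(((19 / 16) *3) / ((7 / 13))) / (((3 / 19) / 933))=4378569 / 112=39094.37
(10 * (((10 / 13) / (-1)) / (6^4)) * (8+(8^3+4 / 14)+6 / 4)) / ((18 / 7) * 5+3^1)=-60875 / 311688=-0.20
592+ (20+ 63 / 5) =3123 / 5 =624.60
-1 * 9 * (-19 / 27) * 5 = 95 / 3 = 31.67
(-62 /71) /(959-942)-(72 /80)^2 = -103967 /120700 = -0.86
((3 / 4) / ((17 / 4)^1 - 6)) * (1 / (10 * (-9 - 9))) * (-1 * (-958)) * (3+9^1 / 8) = 5269 / 560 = 9.41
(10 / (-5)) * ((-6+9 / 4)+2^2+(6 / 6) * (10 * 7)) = -281 / 2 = -140.50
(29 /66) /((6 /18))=29 /22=1.32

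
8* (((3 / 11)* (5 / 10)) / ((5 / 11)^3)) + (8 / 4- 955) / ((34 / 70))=-1950.44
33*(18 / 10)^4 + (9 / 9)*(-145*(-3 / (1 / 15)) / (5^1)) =1032138 / 625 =1651.42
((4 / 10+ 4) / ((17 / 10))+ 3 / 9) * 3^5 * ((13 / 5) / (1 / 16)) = 2510352 / 85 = 29533.55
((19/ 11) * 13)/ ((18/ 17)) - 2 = 3803/ 198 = 19.21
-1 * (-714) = 714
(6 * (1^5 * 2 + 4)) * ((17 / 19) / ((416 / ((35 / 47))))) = 5355 / 92872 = 0.06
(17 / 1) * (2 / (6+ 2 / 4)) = 5.23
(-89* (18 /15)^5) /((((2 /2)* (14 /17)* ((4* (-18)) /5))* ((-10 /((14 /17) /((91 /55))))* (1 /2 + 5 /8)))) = -46992 /56875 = -0.83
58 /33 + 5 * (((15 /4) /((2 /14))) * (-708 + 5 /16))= -196167263 /2112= -92882.23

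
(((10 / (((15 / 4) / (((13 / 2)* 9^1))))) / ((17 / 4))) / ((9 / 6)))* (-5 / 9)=-2080 / 153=-13.59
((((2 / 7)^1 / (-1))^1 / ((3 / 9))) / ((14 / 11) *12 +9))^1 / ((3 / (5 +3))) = -176 / 1869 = -0.09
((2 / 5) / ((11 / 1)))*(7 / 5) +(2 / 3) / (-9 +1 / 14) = -98 / 4125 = -0.02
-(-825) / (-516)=-275 / 172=-1.60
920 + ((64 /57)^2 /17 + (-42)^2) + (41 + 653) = 186581170 /55233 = 3378.07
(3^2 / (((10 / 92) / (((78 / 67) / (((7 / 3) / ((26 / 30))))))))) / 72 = 11661 / 23450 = 0.50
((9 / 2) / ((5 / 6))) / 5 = 27 / 25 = 1.08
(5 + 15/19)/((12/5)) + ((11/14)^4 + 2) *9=52207849/2189712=23.84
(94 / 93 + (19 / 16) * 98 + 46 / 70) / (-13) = -9.08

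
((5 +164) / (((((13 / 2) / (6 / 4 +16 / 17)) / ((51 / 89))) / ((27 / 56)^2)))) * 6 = 7079319 / 139552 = 50.73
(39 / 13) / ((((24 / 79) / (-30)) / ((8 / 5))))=-474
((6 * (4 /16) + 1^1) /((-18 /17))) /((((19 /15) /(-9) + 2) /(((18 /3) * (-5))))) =19125 /502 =38.10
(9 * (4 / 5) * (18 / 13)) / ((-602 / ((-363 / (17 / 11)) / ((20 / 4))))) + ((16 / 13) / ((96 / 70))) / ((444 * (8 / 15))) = 4617722939 / 5907064800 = 0.78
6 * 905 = 5430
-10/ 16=-5/ 8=-0.62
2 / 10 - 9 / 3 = -14 / 5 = -2.80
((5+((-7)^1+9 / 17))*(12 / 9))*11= -1100 / 51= -21.57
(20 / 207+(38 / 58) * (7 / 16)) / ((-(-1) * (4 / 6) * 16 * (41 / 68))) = 625787 / 10501248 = 0.06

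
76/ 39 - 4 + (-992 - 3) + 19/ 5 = -193684/ 195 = -993.25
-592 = -592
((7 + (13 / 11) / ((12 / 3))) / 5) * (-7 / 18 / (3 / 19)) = -14231 / 3960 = -3.59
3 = 3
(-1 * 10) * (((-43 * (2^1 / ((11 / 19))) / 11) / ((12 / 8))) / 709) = 32680 / 257367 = 0.13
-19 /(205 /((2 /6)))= -19 /615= -0.03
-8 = -8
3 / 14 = 0.21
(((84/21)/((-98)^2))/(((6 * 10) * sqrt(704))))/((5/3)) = sqrt(11)/21128800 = 0.00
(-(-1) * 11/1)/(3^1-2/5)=55/13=4.23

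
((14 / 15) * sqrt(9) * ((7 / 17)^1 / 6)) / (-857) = -49 / 218535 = -0.00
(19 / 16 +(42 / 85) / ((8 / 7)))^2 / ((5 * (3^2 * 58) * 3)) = 4853209 / 14482368000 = 0.00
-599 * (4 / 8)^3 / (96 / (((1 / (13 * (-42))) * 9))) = 599 / 46592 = 0.01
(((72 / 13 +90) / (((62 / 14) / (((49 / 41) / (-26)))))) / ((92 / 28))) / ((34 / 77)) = -4991679 / 7303166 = -0.68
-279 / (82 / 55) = -15345 / 82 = -187.13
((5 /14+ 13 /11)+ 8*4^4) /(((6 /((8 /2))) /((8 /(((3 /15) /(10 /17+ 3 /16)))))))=332988595 /7854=42397.33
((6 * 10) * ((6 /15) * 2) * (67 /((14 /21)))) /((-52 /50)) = -60300 /13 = -4638.46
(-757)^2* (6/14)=1719147/7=245592.43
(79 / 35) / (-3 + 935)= 79 / 32620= 0.00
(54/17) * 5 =270/17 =15.88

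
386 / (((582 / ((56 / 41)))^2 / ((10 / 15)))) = 605248 / 427046283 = 0.00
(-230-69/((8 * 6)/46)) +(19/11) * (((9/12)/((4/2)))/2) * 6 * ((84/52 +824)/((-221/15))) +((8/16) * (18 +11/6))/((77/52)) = -75528373/189618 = -398.32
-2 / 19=-0.11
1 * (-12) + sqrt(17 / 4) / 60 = -12 + sqrt(17) / 120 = -11.97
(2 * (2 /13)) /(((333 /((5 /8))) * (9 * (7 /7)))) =5 /77922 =0.00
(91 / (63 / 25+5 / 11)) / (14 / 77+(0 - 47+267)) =39325 / 283028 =0.14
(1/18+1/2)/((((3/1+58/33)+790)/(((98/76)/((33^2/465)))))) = 37975/98665974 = 0.00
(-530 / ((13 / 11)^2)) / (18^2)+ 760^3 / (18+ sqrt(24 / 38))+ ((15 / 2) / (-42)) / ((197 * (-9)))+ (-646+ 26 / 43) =79335693181947107 / 3246866532 - 857375 * sqrt(57) / 6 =23355701.05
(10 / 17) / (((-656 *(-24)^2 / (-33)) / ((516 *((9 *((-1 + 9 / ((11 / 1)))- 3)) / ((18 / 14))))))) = -52675 / 89216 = -0.59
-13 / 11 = -1.18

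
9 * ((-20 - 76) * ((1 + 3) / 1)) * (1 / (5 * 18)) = -192 / 5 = -38.40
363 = 363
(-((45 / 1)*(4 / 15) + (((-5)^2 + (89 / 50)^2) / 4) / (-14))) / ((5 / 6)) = -4828737 / 350000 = -13.80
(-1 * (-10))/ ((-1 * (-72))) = 5/ 36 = 0.14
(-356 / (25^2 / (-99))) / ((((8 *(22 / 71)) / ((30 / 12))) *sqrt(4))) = 56871 / 2000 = 28.44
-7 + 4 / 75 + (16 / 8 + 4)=-0.95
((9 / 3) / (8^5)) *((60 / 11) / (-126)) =-5 / 1261568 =-0.00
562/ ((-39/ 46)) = -662.87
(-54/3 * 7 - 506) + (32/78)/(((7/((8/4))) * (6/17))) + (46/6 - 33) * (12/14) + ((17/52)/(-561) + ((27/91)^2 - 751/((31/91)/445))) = -99794917841537/101657556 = -981677.33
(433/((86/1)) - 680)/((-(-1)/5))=-290235/86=-3374.83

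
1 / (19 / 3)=3 / 19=0.16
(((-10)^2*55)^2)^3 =27680640625000000000000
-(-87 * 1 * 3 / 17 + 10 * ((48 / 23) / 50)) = 29199 / 1955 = 14.94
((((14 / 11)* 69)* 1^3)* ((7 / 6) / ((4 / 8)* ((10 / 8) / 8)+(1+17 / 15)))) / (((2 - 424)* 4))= -135240 / 4927483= -0.03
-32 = -32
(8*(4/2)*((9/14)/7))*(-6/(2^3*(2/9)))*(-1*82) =406.65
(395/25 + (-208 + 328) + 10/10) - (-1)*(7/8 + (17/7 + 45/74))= 1457773/10360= 140.71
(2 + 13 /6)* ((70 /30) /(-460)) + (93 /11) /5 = 152083 /91080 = 1.67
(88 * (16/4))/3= 352/3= 117.33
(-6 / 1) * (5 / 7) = -30 / 7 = -4.29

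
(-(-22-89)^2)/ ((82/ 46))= -283383/ 41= -6911.78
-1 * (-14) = 14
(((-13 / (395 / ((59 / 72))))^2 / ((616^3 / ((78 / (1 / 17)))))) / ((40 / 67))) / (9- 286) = -8710795223 / 349132140150571008000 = -0.00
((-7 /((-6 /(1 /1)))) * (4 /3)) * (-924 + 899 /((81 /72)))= -15736 /81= -194.27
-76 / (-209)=4 / 11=0.36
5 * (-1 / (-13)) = 5 / 13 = 0.38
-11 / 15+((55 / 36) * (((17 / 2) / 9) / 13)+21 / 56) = -5209 / 21060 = -0.25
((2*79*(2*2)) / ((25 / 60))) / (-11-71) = -18.50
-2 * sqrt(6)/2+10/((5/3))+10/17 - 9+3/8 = -sqrt(6) - 277/136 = -4.49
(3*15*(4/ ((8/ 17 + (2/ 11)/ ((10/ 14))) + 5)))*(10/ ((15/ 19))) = 2131800/ 5353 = 398.24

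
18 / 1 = 18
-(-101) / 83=101 / 83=1.22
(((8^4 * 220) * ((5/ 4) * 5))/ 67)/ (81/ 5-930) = -28160000/ 306123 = -91.99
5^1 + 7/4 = 27/4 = 6.75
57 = 57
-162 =-162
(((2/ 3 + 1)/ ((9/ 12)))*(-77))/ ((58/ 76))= -58520/ 261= -224.21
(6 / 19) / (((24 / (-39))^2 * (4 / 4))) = 507 / 608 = 0.83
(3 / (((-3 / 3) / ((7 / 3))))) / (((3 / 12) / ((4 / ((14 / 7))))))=-56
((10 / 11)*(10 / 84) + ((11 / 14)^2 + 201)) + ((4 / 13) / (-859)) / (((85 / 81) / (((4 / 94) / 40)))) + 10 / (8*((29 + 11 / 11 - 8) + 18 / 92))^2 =606787230793489798919 / 3007978967193400200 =201.73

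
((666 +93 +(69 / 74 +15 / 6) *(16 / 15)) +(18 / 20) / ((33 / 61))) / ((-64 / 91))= -849249037 / 781440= -1086.77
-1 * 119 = -119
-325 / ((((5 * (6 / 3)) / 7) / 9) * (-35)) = 117 / 2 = 58.50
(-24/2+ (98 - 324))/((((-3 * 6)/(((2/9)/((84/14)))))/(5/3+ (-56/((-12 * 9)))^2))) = 167909/177147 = 0.95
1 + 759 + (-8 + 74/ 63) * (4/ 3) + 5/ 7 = 142055/ 189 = 751.61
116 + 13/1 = 129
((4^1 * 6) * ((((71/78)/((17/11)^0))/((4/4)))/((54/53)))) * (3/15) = 7526/1755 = 4.29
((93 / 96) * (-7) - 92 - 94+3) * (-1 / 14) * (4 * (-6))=-18219 / 56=-325.34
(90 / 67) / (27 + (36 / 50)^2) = 6250 / 128037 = 0.05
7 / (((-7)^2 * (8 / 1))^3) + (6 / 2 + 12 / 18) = 94657027 / 25815552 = 3.67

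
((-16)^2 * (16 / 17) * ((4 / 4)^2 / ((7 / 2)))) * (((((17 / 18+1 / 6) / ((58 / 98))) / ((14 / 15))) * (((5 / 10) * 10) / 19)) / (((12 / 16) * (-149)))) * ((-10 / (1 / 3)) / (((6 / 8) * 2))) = 81920000 / 12561147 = 6.52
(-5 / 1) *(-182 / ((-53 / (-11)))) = 10010 / 53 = 188.87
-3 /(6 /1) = -0.50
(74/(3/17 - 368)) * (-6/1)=204/169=1.21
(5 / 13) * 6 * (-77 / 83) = -2.14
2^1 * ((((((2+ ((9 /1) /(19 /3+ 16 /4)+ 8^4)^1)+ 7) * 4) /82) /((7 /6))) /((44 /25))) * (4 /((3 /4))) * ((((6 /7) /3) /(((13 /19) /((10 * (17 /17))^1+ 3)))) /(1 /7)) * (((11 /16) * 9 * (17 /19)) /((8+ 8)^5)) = 0.21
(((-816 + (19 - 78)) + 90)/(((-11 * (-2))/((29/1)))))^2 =518245225/484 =1070754.60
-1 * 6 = -6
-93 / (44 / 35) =-3255 / 44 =-73.98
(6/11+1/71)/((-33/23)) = -10051/25773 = -0.39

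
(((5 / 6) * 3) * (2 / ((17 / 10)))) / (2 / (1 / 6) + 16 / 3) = 75 / 442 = 0.17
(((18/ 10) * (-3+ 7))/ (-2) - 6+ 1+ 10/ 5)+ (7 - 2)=-8/ 5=-1.60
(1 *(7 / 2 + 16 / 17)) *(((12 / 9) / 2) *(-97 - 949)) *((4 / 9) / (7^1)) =-631784 / 3213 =-196.63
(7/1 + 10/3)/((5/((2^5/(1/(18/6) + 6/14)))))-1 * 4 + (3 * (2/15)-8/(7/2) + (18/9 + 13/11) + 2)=33147/385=86.10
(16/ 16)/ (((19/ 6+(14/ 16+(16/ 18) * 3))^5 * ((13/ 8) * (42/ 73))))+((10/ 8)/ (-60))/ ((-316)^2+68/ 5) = 18527214459033689/ 235947469859974227264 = 0.00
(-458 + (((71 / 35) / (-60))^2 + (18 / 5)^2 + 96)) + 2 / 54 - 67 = -5503704077 / 13230000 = -416.00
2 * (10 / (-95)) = -4 / 19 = -0.21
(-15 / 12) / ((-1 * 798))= 5 / 3192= 0.00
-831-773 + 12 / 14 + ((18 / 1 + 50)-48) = -11082 / 7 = -1583.14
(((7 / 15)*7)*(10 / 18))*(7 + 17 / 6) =2891 / 162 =17.85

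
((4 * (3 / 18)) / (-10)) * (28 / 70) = -2 / 75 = -0.03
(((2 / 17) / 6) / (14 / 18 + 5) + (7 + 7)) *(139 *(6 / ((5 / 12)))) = 30972258 / 1105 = 28029.19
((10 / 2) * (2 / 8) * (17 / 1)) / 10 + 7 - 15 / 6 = 53 / 8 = 6.62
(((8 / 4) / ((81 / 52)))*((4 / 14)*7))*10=2080 / 81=25.68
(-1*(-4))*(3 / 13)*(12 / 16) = 9 / 13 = 0.69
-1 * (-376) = 376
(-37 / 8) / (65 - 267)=37 / 1616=0.02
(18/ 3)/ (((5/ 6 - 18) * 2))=-0.17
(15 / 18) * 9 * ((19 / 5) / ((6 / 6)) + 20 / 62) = 30.92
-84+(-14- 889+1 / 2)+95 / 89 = -175407 / 178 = -985.43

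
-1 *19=-19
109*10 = 1090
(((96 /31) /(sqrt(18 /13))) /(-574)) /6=-0.00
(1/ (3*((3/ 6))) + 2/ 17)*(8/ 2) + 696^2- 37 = 24703489/ 51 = 484382.14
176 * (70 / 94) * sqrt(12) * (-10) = -123200 * sqrt(3) / 47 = -4540.18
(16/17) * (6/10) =48/85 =0.56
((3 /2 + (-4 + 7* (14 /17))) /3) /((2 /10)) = 185 /34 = 5.44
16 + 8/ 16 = 33/ 2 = 16.50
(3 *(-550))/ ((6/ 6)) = -1650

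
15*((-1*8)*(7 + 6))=-1560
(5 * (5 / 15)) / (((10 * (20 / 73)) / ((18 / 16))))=0.68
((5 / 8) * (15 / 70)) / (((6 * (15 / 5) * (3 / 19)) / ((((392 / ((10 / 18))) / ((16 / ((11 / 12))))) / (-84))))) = -0.02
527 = 527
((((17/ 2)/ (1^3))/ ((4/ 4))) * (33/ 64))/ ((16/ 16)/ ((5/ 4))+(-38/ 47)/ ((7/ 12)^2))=-6459915/ 2322944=-2.78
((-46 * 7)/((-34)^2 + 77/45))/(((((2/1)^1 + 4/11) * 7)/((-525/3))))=1992375/677261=2.94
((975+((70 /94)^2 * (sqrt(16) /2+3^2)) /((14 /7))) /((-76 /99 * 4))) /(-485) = 85556295 /130277984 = 0.66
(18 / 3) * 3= 18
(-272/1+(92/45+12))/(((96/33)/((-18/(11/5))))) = 1451/2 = 725.50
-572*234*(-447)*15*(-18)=-16154115120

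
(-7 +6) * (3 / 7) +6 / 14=0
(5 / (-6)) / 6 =-5 / 36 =-0.14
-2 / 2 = -1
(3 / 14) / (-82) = -3 / 1148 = -0.00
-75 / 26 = -2.88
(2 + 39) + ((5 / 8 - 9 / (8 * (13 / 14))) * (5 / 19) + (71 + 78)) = 375135 / 1976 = 189.85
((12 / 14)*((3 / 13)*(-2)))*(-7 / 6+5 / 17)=0.35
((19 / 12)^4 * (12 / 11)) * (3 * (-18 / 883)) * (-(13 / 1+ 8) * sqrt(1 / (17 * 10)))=2736741 * sqrt(170) / 52838720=0.68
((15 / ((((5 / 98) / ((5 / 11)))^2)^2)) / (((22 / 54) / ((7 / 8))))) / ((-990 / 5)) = -1815912315 / 1771561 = -1025.04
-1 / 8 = -0.12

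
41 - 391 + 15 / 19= -6635 / 19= -349.21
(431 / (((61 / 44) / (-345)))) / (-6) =1090430 / 61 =17875.90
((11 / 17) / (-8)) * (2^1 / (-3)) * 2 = 11 / 102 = 0.11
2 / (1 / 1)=2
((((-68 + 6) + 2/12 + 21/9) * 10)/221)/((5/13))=-7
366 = 366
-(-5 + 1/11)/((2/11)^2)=297/2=148.50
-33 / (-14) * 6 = 99 / 7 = 14.14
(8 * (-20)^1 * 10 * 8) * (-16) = 204800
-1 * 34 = -34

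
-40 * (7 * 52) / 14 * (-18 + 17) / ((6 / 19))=9880 / 3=3293.33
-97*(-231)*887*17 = 337875153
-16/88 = -2/11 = -0.18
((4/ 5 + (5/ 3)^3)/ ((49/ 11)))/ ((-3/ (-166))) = 1338458/ 19845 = 67.45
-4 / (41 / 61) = -244 / 41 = -5.95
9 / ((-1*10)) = -9 / 10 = -0.90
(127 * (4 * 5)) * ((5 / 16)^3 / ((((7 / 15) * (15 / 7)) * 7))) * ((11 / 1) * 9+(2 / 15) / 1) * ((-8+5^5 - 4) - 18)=3397551.94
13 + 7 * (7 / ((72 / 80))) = 67.44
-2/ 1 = -2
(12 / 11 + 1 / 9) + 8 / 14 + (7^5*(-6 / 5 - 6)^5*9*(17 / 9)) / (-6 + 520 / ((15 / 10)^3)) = -161628747601050017 / 4329084375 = -37335550.34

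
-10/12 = -5/6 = -0.83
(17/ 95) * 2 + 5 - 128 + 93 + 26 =-3.64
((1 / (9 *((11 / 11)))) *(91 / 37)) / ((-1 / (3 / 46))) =-91 / 5106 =-0.02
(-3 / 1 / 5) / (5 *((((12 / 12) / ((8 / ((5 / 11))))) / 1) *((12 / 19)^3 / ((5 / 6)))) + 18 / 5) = -75449 / 463494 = -0.16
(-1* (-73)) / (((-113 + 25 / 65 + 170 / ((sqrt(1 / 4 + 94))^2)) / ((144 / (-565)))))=247689 / 1475215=0.17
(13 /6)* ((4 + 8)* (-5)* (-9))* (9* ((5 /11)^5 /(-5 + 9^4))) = 16453125 /527925178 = 0.03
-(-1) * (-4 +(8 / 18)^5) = -235172 / 59049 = -3.98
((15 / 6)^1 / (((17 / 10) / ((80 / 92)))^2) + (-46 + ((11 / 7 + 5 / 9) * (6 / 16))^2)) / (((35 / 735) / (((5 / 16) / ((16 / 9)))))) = -723444309705 / 4383404032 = -165.04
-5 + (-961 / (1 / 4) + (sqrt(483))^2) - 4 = -3370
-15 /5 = -3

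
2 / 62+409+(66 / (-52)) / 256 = 84397057 / 206336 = 409.03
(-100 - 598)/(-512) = 349/256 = 1.36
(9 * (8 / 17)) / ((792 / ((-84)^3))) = -592704 / 187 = -3169.54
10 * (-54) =-540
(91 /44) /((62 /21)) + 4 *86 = 940343 /2728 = 344.70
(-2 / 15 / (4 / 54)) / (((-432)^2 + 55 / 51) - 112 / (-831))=-42381 / 4394090645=-0.00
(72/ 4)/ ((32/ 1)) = 0.56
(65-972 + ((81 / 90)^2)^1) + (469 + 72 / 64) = -87213 / 200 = -436.06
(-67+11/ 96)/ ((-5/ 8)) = 107.02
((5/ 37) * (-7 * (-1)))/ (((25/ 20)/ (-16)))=-12.11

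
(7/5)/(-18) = -7/90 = -0.08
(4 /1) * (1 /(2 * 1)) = 2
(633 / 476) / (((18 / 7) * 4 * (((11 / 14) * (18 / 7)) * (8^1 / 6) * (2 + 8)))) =10339 / 2154240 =0.00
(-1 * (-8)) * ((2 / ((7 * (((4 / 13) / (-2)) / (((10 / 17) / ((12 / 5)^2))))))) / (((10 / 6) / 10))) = -3250 / 357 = -9.10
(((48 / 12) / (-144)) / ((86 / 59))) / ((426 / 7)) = -413 / 1318896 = -0.00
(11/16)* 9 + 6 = 195/16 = 12.19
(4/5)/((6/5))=0.67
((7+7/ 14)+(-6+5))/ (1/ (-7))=-91/ 2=-45.50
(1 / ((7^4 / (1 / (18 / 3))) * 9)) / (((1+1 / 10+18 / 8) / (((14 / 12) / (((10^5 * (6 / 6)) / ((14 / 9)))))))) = 1 / 23933070000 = 0.00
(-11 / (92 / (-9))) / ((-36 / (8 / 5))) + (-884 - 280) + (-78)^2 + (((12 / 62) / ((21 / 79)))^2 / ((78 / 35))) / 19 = 5640653963723 / 1146482610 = 4919.96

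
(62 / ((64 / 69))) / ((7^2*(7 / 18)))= 19251 / 5488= 3.51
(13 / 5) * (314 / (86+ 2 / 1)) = 2041 / 220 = 9.28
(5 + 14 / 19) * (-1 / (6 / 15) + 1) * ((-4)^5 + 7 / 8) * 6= 8029485 / 152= 52825.56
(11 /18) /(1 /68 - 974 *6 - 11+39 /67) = -25058 /240053949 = -0.00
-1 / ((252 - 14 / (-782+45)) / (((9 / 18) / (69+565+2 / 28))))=-67 / 21412938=-0.00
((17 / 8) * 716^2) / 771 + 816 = 1718530 / 771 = 2228.96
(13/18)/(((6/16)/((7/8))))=91/54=1.69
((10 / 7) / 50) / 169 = 0.00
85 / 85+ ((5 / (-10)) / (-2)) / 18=73 / 72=1.01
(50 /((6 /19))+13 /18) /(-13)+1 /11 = -31259 /2574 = -12.14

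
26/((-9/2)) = -52/9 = -5.78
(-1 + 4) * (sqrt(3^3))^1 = 9 * sqrt(3) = 15.59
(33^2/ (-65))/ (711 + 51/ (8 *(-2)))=-5808/ 245375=-0.02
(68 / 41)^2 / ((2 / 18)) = 41616 / 1681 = 24.76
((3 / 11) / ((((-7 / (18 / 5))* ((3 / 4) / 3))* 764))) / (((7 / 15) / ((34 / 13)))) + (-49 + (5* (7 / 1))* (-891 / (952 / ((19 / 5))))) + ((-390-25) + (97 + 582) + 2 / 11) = 16508611143 / 182013832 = 90.70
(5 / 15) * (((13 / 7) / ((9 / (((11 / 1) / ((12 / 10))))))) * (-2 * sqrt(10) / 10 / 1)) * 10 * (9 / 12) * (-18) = 715 * sqrt(10) / 42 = 53.83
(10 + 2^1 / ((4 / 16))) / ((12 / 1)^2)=1 / 8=0.12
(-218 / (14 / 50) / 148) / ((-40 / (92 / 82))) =12535 / 84952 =0.15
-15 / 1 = -15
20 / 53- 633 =-33529 / 53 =-632.62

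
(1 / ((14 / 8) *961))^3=64 / 304413762583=0.00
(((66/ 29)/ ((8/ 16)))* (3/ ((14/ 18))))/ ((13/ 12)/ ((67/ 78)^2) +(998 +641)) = 7999398/ 747452293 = 0.01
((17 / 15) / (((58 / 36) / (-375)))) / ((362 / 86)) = -328950 / 5249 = -62.67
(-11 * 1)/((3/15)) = -55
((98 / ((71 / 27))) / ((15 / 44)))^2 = 1506060864 / 126025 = 11950.49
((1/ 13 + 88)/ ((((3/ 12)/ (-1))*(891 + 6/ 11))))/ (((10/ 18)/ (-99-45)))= 4352832/ 42497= 102.43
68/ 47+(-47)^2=103891/ 47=2210.45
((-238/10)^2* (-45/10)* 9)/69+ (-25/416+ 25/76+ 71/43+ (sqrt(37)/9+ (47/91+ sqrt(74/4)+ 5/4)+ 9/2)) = -443622634369/1367984800+ sqrt(37)/9+ sqrt(74)/2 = -319.31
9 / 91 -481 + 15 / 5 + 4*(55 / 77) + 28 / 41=-1769841 / 3731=-474.36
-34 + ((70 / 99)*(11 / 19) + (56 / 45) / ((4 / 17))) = -8066 / 285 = -28.30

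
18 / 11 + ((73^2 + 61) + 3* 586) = 78646 / 11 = 7149.64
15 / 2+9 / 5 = 93 / 10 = 9.30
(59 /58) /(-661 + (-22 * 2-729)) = -59 /83172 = -0.00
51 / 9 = 17 / 3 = 5.67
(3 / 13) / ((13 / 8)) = 24 / 169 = 0.14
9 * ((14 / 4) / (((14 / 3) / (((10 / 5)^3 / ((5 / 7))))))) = 75.60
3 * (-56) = -168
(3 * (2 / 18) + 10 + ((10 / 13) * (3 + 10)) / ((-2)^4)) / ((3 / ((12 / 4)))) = 10.96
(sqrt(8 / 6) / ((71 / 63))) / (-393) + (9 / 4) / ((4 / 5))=45 / 16 - 14 * sqrt(3) / 9301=2.81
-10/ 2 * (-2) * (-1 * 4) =-40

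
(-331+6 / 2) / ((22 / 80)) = -1192.73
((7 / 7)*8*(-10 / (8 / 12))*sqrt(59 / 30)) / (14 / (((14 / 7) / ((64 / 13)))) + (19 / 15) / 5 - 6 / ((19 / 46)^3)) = 26750100*sqrt(1770) / 337259027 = 3.34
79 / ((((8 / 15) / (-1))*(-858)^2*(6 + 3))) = -395 / 17667936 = -0.00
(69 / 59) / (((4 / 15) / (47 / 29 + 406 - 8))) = 11994615 / 6844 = 1752.57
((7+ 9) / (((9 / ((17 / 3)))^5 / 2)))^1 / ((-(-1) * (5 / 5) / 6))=90870848 / 4782969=19.00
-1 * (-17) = 17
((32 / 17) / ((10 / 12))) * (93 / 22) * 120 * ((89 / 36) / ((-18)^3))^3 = -21854039 / 250379014267008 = -0.00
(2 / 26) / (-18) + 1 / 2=58 / 117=0.50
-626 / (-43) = 626 / 43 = 14.56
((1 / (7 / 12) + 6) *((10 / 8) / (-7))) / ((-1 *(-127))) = -135 / 12446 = -0.01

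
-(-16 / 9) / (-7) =-16 / 63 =-0.25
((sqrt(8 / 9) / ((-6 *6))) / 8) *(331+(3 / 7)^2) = -4057 *sqrt(2) / 5292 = -1.08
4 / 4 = 1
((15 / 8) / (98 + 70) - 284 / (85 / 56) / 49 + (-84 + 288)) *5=7623337 / 7616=1000.96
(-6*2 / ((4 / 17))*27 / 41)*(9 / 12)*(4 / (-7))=4131 / 287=14.39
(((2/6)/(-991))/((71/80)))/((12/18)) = -0.00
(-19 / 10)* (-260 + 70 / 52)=25555 / 52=491.44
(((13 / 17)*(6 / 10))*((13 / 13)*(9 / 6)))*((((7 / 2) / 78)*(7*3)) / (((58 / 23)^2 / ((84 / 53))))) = 4899069 / 30309640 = 0.16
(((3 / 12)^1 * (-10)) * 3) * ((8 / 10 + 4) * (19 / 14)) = -342 / 7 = -48.86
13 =13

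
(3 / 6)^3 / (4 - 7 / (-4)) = 0.02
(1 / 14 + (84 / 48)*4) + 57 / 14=78 / 7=11.14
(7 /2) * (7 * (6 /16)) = 147 /16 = 9.19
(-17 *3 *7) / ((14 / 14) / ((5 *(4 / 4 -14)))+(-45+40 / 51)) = 1183455 / 146626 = 8.07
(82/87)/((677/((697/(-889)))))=-57154/52361211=-0.00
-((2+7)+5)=-14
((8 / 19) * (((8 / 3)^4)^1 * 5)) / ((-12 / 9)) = -40960 / 513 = -79.84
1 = 1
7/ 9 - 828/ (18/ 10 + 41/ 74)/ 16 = -332461/ 15678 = -21.21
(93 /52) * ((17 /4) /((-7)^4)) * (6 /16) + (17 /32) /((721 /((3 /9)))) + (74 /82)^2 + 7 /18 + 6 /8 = 12169619717197 /6225767952768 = 1.95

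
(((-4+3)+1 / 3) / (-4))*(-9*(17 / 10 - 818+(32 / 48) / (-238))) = 2914201 / 2380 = 1224.45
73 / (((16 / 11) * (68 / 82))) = 32923 / 544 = 60.52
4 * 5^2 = 100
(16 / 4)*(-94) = -376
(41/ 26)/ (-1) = -41/ 26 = -1.58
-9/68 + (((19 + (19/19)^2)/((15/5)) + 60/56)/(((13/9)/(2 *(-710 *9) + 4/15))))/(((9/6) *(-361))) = 65108411/515508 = 126.30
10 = 10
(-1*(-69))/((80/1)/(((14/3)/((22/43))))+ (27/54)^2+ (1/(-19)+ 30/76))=526148/71395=7.37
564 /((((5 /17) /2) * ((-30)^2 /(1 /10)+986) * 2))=4794 /24965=0.19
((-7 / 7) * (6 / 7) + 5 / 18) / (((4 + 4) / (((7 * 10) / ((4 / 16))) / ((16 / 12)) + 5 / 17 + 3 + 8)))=-15257 / 952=-16.03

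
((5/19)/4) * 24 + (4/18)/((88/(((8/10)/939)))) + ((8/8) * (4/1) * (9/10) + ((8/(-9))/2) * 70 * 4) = -1053268769/8831295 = -119.27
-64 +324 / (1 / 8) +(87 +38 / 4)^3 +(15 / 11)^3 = 9595580011 / 10648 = 901162.66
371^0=1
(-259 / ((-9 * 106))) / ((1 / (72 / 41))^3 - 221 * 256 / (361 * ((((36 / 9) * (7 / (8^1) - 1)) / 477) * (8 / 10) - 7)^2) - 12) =-0.02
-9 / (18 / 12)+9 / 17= -93 / 17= -5.47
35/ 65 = 7/ 13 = 0.54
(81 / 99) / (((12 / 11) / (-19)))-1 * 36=-50.25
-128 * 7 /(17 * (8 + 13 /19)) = -17024 /2805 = -6.07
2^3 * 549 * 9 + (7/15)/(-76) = 45061913/1140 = 39527.99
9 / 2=4.50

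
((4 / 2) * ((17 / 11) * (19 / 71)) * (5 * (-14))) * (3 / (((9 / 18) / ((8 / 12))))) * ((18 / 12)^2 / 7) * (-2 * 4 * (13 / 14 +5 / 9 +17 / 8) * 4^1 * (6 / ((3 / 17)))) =1598100640 / 5467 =292317.66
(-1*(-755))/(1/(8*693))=4185720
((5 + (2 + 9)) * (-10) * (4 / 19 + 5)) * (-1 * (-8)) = -126720 / 19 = -6669.47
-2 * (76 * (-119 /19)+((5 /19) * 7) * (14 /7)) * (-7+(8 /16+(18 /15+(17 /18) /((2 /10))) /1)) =-466648 /855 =-545.79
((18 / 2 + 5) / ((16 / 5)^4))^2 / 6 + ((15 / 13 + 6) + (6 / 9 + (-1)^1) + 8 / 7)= 4670371247627 / 586263035904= 7.97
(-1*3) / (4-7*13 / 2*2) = 1 / 29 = 0.03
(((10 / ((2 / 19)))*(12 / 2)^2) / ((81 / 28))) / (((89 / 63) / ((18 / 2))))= 670320 / 89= 7531.69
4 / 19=0.21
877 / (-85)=-877 / 85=-10.32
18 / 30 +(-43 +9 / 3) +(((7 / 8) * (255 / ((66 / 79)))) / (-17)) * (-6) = 24139 / 440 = 54.86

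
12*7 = 84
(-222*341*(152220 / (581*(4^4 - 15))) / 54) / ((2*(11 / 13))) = -378292070 / 420063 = -900.56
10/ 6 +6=23/ 3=7.67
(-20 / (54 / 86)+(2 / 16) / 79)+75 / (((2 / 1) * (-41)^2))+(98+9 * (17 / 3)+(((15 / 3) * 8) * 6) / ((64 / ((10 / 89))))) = 300207447187 / 2552927976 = 117.59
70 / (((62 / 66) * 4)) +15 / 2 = 810 / 31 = 26.13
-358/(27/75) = -8950/9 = -994.44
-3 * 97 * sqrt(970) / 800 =-291 * sqrt(970) / 800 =-11.33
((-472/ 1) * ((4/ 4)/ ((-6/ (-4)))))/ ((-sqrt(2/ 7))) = 472 * sqrt(14)/ 3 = 588.69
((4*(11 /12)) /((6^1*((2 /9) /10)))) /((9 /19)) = 1045 /18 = 58.06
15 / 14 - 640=-8945 / 14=-638.93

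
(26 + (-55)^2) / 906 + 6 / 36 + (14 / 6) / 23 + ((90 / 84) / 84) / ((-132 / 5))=217755805 / 59902304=3.64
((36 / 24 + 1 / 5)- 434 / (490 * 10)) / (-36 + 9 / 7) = -94 / 2025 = -0.05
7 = 7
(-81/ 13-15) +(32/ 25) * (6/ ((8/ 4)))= -5652/ 325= -17.39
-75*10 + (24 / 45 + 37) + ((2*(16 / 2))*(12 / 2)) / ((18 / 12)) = -9727 / 15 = -648.47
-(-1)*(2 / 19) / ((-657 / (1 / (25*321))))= -2 / 100176075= -0.00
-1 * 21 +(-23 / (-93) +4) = -1558 / 93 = -16.75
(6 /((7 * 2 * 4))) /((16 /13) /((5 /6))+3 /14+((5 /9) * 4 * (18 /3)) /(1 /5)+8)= 585 /416914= 0.00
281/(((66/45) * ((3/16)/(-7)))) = -78680/11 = -7152.73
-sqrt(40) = -2 * sqrt(10) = -6.32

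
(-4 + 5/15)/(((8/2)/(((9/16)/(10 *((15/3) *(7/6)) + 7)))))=-99/12544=-0.01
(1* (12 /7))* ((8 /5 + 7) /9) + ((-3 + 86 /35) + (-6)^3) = -4513 /21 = -214.90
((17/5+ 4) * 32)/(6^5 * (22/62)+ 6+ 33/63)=770784/9002515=0.09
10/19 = 0.53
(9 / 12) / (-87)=-1 / 116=-0.01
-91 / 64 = -1.42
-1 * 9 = -9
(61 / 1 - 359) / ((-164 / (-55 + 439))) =28608 / 41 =697.76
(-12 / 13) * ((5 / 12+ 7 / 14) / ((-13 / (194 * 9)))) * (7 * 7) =941094 / 169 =5568.60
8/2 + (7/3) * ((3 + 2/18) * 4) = 892/27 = 33.04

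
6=6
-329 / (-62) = 5.31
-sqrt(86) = -9.27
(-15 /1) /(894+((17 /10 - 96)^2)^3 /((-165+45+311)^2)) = -547215000000 /703218518173105249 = -0.00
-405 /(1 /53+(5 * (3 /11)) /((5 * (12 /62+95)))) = -139355073 /7478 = -18635.34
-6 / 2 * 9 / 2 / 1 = -27 / 2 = -13.50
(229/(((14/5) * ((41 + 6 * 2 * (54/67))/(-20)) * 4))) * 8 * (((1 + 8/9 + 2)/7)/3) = -1534300/128331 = -11.96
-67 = -67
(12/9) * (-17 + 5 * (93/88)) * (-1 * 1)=1031/66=15.62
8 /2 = 4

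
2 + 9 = 11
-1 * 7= -7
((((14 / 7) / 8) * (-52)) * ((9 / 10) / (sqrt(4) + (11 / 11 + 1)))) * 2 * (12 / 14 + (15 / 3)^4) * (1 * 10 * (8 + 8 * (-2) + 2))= 1537731 / 7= 219675.86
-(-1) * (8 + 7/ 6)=55/ 6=9.17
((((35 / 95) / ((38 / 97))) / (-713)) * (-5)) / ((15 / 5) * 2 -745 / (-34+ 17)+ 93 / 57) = 11543 / 90060456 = 0.00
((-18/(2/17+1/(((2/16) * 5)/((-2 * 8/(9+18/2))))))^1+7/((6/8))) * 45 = 519405/499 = 1040.89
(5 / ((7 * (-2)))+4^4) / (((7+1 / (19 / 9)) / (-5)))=-340005 / 1988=-171.03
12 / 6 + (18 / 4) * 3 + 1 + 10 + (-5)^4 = 1303 / 2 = 651.50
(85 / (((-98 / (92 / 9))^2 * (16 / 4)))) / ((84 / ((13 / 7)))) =584545 / 114354828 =0.01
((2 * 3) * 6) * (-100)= -3600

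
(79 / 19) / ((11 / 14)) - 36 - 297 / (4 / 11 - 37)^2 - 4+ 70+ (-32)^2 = 35948542495 / 33943481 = 1059.07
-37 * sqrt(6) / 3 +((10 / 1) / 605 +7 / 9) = 865 / 1089 - 37 * sqrt(6) / 3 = -29.42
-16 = -16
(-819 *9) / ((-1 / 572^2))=2411673264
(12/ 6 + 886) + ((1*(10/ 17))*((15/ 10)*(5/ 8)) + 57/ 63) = 2540287/ 2856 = 889.46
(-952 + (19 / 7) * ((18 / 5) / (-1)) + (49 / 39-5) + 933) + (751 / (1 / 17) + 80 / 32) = 12736.98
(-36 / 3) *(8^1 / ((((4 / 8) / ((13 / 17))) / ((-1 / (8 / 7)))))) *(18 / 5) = 39312 / 85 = 462.49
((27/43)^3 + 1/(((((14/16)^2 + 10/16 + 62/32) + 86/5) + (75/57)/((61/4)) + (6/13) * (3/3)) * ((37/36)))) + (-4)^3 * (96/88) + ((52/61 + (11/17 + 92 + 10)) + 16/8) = 122671571258426022760/3409905552807307939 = 35.98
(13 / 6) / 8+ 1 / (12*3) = 43 / 144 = 0.30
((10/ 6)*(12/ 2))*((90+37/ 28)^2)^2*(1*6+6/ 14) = 9618457496850225/ 2151296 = 4471006080.45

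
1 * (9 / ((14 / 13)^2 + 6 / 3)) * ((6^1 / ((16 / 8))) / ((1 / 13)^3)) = 3341637 / 178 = 18773.24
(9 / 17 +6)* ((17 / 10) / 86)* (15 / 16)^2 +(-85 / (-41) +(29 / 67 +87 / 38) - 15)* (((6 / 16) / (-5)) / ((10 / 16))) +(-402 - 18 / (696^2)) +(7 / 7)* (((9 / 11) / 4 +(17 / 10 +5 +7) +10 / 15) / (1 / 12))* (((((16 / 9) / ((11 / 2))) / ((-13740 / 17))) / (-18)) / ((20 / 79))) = -651741517561187411265559 / 1626723751060957824000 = -400.65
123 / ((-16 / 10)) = -615 / 8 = -76.88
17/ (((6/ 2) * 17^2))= 1/ 51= 0.02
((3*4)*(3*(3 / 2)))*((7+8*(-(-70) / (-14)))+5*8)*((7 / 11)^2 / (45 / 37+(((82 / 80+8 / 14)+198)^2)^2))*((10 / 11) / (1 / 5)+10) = 74885753241600000 / 53380232387632357263463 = 0.00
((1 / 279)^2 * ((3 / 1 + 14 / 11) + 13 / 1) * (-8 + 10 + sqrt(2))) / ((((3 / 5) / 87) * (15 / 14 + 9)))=385700 * sqrt(2) / 120731391 + 771400 / 120731391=0.01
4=4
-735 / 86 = -8.55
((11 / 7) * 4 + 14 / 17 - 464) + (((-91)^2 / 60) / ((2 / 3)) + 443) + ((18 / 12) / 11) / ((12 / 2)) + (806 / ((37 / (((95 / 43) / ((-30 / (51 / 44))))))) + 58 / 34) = 16078102119 / 83304760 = 193.00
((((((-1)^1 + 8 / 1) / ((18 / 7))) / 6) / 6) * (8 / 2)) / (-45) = -49 / 7290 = -0.01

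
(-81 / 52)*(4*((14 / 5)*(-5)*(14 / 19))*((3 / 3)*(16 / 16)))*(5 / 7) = 11340 / 247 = 45.91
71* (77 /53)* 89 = 486563 /53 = 9180.43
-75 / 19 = -3.95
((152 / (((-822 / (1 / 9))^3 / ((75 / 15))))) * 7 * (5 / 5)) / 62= -665 / 3137940348138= -0.00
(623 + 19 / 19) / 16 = 39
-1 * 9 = -9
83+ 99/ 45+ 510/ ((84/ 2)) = 97.34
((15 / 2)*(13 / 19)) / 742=195 / 28196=0.01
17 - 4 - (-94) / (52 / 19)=47.35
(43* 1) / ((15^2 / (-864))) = -4128 / 25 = -165.12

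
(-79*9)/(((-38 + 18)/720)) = 25596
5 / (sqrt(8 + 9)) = 1.21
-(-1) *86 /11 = 7.82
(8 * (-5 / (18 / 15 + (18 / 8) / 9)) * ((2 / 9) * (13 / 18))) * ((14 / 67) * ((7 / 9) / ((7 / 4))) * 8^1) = -4659200 / 1416447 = -3.29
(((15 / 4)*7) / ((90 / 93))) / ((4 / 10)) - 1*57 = 173 / 16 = 10.81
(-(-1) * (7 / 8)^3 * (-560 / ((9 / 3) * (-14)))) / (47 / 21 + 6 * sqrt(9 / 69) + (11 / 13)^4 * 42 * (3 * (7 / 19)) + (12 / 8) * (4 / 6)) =4616177602547655599 / 13881601217139216896 - 44543745254274903 * sqrt(69) / 13881601217139216896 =0.31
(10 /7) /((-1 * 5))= -2 /7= -0.29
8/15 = 0.53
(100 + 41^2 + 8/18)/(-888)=-16033/7992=-2.01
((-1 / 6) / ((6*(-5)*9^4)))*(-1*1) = -1 / 1180980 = -0.00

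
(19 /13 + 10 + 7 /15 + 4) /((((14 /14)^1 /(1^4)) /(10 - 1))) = 9318 /65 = 143.35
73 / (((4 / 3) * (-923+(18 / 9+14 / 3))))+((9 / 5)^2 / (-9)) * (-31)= 3051459 / 274900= 11.10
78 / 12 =13 / 2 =6.50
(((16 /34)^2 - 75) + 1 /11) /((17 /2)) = -474864 /54043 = -8.79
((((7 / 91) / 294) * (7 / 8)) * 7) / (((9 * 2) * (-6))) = -1 / 67392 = -0.00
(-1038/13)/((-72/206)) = 17819/78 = 228.45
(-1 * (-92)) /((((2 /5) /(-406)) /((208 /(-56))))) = 346840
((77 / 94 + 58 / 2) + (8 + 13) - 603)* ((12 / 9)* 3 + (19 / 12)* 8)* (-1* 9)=3892875 / 47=82827.13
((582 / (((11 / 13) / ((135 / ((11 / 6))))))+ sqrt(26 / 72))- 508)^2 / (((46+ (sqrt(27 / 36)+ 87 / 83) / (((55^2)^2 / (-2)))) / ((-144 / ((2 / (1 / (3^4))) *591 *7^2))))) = -4803127670495438988543405245000 / 2863135748653682683566382011- 10643723135991346329280000 *sqrt(13) / 954378582884560894522127337- 11410785541298485366250 *sqrt(3) / 2863135748653682683566382011- 25286282272240000 *sqrt(39) / 954378582884560894522127337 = -1677.62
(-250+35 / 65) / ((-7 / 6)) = 19458 / 91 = 213.82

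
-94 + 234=140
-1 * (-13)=13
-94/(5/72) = -6768/5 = -1353.60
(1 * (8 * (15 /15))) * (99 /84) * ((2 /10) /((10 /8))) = 264 /175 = 1.51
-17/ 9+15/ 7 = 16/ 63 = 0.25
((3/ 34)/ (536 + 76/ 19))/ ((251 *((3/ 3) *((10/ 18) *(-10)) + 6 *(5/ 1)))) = 1/ 37549600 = 0.00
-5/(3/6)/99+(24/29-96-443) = -1545383/2871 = -538.27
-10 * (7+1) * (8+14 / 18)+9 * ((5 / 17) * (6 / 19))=-2038930 / 2907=-701.39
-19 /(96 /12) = -19 /8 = -2.38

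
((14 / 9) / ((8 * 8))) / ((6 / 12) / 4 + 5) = 7 / 1476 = 0.00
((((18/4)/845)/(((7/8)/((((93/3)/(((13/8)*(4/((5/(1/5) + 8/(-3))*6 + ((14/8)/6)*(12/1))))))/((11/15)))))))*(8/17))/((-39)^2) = 74400/44183867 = 0.00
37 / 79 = 0.47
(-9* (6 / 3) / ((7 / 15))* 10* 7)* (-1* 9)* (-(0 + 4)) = -97200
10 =10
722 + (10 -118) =614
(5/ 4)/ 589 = 5/ 2356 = 0.00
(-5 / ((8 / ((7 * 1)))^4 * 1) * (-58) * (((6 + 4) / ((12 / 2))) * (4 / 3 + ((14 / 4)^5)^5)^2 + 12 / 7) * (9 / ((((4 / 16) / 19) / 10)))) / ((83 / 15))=13383456337325223543685538711886778777737751146065375 / 23923121220592074752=559436045736593712985674700000000.00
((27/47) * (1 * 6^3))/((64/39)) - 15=22791/376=60.61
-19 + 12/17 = -311/17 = -18.29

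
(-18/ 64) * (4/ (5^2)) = -9/ 200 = -0.04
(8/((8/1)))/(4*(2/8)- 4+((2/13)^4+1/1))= -28561/57106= -0.50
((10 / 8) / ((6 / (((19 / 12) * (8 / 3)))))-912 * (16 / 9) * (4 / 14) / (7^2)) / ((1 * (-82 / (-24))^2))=-1270492 / 1729749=-0.73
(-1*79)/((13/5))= -395/13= -30.38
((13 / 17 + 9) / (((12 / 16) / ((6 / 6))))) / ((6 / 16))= 5312 / 153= 34.72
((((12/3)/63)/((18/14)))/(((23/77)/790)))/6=21.77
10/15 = 0.67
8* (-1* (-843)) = 6744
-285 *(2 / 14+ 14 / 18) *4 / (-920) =551 / 483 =1.14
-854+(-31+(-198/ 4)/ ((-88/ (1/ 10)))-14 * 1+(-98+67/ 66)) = -5258503/ 5280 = -995.93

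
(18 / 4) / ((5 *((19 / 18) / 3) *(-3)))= -81 / 95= -0.85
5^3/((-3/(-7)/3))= 875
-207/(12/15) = -1035/4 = -258.75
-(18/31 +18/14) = -405/217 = -1.87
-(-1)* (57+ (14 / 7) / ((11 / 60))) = 747 / 11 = 67.91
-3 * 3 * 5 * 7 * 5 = -1575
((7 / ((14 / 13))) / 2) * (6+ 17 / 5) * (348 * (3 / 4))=159471 / 20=7973.55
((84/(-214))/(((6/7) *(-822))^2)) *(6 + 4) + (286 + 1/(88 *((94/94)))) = 1364754782599/4771680408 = 286.01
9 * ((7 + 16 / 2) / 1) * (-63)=-8505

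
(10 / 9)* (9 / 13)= 10 / 13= 0.77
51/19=2.68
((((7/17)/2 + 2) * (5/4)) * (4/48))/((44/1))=125/23936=0.01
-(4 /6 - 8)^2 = -484 /9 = -53.78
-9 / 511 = -0.02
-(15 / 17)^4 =-50625 / 83521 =-0.61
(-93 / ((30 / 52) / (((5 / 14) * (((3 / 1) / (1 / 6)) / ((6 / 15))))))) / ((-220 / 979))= 11528.68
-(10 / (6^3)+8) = -869 / 108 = -8.05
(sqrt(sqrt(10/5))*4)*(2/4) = 2*2^(1/4) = 2.38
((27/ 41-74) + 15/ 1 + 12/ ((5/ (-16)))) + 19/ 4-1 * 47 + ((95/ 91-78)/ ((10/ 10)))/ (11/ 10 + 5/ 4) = -12815143/ 74620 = -171.74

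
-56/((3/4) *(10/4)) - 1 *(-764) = 11012/15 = 734.13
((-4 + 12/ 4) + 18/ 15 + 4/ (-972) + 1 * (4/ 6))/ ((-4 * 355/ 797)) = -208814/ 431325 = -0.48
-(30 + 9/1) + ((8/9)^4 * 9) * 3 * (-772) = -3171589/243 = -13051.81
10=10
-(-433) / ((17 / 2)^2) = 1732 / 289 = 5.99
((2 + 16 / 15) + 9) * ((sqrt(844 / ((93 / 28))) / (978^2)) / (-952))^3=-38191 * sqrt(137361) / 218636726353519914935297994240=-0.00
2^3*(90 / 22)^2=16200 / 121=133.88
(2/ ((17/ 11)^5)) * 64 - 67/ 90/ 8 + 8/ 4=16.43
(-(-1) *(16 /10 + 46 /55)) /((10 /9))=603 /275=2.19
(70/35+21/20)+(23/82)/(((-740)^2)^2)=74996426576023/24588992320000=3.05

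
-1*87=-87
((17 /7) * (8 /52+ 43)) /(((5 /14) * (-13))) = -19074 /845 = -22.57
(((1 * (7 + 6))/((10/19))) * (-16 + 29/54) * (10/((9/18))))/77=-206245/2079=-99.20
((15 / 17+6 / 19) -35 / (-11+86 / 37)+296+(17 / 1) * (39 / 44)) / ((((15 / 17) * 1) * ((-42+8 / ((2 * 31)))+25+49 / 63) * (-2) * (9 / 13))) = 581520838847 / 36147553200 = 16.09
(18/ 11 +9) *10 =1170/ 11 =106.36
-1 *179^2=-32041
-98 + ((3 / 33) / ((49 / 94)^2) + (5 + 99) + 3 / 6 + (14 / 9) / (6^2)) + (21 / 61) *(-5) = 672900751 / 130496751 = 5.16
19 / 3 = 6.33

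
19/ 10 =1.90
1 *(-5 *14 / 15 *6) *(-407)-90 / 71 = 809026 / 71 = 11394.73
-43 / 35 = -1.23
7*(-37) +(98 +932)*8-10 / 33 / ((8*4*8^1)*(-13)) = 438252677 / 54912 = 7981.00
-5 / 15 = -1 / 3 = -0.33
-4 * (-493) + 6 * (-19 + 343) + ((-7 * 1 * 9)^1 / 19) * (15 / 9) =74299 / 19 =3910.47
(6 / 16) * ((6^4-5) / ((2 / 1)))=3873 / 16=242.06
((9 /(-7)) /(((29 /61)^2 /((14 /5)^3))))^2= 172336192225344 /11051265625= 15594.25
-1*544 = -544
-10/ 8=-5/ 4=-1.25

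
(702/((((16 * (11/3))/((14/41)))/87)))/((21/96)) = 732888/451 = 1625.03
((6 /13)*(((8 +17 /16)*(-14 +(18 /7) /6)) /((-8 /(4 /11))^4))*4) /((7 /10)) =-206625 /149221072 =-0.00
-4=-4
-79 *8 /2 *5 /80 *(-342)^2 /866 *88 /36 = -2823381 /433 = -6520.51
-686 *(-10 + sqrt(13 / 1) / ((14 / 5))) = 6860 - 245 *sqrt(13) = 5976.64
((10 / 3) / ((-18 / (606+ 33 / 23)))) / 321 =-23285 / 66447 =-0.35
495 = 495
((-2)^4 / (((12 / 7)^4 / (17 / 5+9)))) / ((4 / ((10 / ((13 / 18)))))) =74431 / 936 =79.52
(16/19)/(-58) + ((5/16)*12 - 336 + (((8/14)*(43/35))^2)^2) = -2636588021118951/7941013377500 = -332.02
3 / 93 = 1 / 31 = 0.03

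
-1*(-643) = 643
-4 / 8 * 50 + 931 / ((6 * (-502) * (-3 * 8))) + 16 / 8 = -1661693 / 72288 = -22.99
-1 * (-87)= 87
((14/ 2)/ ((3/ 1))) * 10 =70/ 3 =23.33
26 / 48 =13 / 24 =0.54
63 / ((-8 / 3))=-189 / 8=-23.62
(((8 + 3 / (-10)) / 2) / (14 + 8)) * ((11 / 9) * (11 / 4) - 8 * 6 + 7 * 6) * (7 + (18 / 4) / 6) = -4123 / 1152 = -3.58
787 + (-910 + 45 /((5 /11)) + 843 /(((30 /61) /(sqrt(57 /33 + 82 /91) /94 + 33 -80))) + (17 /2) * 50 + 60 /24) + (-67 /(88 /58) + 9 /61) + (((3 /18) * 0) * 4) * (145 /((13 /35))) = -80173.65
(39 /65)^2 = 9 /25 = 0.36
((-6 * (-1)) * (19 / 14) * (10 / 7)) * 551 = 314070 / 49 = 6409.59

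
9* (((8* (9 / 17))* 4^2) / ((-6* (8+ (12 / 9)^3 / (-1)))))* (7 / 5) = -40824 / 1615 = -25.28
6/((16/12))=9/2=4.50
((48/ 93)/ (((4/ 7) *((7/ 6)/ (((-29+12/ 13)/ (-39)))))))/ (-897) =-2920/ 4699383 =-0.00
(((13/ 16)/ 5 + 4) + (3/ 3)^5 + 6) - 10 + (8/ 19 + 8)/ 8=3367/ 1520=2.22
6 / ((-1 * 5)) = -6 / 5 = -1.20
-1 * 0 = 0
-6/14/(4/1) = -3/28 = -0.11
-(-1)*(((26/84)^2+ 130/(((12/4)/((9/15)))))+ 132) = 278881/1764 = 158.10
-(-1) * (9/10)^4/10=6561/100000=0.07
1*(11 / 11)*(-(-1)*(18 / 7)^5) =1889568 / 16807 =112.43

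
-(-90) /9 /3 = 10 /3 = 3.33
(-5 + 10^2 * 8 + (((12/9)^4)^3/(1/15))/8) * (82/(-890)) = -1240804525/15766083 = -78.70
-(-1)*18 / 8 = 9 / 4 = 2.25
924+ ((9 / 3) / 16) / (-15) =73919 / 80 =923.99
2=2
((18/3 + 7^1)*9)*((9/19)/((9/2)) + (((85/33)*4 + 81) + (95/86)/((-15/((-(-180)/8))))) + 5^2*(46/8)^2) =15415755771/143792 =107208.72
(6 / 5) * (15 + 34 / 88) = 2031 / 110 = 18.46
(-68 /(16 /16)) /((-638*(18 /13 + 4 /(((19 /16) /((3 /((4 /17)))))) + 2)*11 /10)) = 20995 /10039249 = 0.00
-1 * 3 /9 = -1 /3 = -0.33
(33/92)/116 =0.00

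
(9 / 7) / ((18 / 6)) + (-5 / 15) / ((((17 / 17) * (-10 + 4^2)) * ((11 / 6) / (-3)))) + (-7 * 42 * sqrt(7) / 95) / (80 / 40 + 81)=40 / 77-294 * sqrt(7) / 7885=0.42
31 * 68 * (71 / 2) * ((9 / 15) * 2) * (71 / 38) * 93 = 15604070.59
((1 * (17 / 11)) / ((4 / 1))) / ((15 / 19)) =0.49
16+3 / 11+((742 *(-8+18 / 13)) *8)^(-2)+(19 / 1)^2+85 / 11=100333373916329 / 260606166016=385.00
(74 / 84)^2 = 1369 / 1764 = 0.78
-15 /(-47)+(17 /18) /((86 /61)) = 0.99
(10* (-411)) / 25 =-822 / 5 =-164.40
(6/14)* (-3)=-9/7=-1.29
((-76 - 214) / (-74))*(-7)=-1015 / 37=-27.43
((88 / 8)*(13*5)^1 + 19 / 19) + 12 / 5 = 3592 / 5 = 718.40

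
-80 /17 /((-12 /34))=40 /3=13.33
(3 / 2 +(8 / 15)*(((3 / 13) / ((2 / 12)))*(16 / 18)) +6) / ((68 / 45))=9543 / 1768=5.40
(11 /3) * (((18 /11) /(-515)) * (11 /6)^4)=-14641 /111240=-0.13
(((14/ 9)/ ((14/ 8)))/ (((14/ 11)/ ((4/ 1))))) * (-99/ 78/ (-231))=88/ 5733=0.02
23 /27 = 0.85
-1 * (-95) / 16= 5.94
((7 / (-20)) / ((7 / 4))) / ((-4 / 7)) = 0.35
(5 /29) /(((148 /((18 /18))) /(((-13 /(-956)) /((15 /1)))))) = 13 /12309456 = 0.00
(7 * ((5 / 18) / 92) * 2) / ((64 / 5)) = 175 / 52992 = 0.00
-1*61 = -61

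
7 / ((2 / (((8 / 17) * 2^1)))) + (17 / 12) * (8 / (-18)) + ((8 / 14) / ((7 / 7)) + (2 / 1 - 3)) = 7184 / 3213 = 2.24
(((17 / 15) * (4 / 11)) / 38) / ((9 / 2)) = 68 / 28215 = 0.00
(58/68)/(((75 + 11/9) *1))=261/23324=0.01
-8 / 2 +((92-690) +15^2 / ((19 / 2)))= -10988 / 19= -578.32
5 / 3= 1.67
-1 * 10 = -10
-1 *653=-653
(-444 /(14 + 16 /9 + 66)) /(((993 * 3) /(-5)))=555 /60904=0.01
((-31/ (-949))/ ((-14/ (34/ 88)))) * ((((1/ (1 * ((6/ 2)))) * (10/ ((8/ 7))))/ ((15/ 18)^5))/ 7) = -42687/ 45670625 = -0.00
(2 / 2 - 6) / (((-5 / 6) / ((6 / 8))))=9 / 2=4.50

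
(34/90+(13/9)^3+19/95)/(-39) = -1007/10935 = -0.09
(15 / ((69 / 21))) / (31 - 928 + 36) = -5 / 943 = -0.01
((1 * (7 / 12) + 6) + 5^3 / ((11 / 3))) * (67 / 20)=359723 / 2640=136.26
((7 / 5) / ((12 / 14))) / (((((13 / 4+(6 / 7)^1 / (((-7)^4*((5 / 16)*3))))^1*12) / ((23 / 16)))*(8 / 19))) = 359888291 / 2517311232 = 0.14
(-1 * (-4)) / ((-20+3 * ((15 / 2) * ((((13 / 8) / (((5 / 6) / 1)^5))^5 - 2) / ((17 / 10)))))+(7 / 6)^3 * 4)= 43773651123046875000 / 156122241258373738583911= 0.00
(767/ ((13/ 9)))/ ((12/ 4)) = 177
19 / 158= 0.12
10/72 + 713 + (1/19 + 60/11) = 5407093/7524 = 718.65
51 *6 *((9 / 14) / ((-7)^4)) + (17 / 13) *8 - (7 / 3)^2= 10026818 / 1966419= 5.10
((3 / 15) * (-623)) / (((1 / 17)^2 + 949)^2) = -0.00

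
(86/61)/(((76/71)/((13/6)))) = 39689/13908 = 2.85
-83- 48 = -131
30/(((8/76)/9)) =2565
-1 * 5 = -5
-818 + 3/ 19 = -15539/ 19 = -817.84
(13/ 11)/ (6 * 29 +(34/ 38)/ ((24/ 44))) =1482/ 220253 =0.01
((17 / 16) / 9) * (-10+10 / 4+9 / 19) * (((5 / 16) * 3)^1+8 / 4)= -71111 / 29184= -2.44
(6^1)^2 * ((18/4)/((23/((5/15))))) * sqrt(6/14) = 1.54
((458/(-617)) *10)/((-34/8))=18320/10489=1.75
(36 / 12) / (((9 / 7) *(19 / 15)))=35 / 19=1.84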